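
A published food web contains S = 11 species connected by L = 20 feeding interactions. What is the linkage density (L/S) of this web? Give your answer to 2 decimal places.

There are L = 20 links among S = 11 species.
L/S = 20/11 = 1.8182 ≈ 1.82.

L/S = 1.82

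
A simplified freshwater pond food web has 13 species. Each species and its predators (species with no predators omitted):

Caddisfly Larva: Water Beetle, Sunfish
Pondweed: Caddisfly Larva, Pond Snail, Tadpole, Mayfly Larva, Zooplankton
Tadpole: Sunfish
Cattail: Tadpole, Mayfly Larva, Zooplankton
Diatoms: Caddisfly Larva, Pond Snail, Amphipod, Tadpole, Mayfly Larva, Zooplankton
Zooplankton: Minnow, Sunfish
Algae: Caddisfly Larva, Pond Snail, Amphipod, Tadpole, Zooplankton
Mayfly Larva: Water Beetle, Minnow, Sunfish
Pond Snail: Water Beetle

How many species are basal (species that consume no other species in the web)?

Basal species (no prey listed): Pondweed, Diatoms, Algae, Cattail.
Count: 4.

4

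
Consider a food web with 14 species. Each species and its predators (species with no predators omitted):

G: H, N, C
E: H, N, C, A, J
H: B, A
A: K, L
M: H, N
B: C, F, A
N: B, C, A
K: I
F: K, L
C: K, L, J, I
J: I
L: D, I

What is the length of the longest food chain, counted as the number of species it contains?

One longest chain: E → H → B → A → L → D.
It has 6 species and 5 links.

6 species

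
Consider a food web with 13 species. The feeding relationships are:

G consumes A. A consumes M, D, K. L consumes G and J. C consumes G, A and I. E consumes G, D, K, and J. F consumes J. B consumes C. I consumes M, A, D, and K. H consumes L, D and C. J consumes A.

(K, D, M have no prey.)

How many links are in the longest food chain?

4 links

One longest chain: K → A → G → C → B.
It has 5 species and 4 links.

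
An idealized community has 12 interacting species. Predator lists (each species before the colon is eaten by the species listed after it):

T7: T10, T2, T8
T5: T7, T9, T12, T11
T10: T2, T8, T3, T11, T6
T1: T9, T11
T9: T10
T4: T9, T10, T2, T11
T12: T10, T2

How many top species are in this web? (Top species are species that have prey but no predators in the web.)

Top species (has prey, but nothing eats it): T2, T8, T3, T11, T6.
Count: 5.

5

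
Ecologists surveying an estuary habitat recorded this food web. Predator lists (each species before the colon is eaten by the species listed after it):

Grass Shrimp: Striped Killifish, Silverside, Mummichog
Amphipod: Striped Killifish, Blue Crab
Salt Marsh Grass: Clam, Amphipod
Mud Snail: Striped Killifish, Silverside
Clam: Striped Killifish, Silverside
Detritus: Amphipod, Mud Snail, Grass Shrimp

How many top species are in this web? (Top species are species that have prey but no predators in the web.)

Top species (has prey, but nothing eats it): Striped Killifish, Silverside, Blue Crab, Mummichog.
Count: 4.

4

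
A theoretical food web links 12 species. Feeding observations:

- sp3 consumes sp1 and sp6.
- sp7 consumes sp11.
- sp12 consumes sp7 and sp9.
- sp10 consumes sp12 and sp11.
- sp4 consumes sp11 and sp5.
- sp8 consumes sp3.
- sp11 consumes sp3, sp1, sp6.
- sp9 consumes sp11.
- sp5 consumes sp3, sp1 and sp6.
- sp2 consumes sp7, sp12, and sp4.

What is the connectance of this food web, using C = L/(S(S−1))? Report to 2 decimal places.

The web has S = 12 species and L = 20 feeding links.
C = L / (S(S−1)) = 20 / 132 = 0.1515 ≈ 0.15.

C = 0.15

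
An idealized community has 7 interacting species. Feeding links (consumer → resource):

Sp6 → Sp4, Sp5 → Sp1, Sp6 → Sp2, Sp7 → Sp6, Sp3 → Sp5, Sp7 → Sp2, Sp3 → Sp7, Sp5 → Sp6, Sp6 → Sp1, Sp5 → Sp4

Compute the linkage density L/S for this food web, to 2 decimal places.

There are L = 10 links among S = 7 species.
L/S = 10/7 = 1.4286 ≈ 1.43.

L/S = 1.43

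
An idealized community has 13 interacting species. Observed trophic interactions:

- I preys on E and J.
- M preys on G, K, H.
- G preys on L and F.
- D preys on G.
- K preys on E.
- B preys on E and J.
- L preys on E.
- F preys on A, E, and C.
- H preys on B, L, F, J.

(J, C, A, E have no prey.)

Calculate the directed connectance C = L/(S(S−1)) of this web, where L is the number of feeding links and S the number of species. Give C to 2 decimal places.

The web has S = 13 species and L = 19 feeding links.
C = L / (S(S−1)) = 19 / 156 = 0.1218 ≈ 0.12.

C = 0.12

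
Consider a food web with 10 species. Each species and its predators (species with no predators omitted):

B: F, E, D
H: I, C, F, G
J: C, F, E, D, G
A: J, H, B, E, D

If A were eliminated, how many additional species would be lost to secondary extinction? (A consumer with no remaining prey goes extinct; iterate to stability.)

Remove A.
Round 1: J (all prey gone), H (all prey gone), B (all prey gone) → extinct.
Round 2: I (all prey gone), C (all prey gone), F (all prey gone), E (all prey gone), D (all prey gone), G (all prey gone) → extinct.
No further losses. Total secondary extinctions: 9.

9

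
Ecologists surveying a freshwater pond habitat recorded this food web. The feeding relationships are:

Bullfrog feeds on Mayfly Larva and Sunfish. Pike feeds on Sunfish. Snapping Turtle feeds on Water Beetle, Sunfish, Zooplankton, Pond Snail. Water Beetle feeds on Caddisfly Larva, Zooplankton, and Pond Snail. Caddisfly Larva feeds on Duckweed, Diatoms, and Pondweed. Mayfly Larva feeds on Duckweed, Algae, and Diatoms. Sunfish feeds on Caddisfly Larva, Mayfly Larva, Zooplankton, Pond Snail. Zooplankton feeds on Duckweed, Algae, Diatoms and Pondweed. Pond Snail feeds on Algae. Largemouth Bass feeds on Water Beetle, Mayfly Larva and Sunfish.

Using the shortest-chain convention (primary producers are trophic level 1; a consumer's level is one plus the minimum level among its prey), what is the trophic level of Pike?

Diatoms is a producer → level 1.
Caddisfly Larva eats Diatoms → level 2.
Sunfish eats Caddisfly Larva → level 3.
Pike eats Sunfish → level 4.
No prey of Pike is below level 3, so 4 is the minimum.

Trophic level 4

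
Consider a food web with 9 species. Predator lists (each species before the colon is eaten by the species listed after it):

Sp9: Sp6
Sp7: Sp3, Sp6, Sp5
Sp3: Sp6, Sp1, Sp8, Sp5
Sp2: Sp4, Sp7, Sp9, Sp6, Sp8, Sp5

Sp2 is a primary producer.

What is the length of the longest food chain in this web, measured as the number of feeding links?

One longest chain: Sp2 → Sp7 → Sp3 → Sp6.
It has 4 species and 3 links.

3 links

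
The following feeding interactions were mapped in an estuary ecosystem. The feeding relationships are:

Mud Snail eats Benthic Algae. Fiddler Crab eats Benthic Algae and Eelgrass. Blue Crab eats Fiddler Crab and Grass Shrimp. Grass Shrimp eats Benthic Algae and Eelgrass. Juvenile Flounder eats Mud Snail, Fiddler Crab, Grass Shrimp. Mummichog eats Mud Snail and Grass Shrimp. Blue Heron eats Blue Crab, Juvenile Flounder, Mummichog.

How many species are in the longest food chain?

4 species

One longest chain: Benthic Algae → Grass Shrimp → Blue Crab → Blue Heron.
It has 4 species and 3 links.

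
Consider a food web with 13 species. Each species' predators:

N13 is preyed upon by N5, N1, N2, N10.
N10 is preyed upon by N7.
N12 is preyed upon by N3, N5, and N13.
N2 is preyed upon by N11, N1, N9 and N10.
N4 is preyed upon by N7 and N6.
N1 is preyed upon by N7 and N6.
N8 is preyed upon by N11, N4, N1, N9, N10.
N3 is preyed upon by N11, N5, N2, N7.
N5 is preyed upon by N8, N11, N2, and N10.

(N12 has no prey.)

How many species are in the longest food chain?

6 species

One longest chain: N12 → N3 → N5 → N8 → N4 → N7.
It has 6 species and 5 links.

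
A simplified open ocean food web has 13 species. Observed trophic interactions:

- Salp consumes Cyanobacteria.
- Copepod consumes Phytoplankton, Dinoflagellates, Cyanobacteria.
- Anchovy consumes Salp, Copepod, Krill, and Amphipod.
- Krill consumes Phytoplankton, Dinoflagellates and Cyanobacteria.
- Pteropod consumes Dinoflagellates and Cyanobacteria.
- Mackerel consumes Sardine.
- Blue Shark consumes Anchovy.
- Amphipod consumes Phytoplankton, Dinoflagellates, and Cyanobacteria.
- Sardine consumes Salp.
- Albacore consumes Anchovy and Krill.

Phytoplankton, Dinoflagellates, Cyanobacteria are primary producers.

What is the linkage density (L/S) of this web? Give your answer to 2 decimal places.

There are L = 21 links among S = 13 species.
L/S = 21/13 = 1.6154 ≈ 1.62.

L/S = 1.62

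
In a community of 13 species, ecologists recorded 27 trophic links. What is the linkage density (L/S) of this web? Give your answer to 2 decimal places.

There are L = 27 links among S = 13 species.
L/S = 27/13 = 2.0769 ≈ 2.08.

L/S = 2.08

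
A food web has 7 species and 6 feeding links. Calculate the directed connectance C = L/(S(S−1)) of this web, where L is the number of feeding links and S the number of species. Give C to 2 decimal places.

C = 0.14

The web has S = 7 species and L = 6 feeding links.
C = L / (S(S−1)) = 6 / 42 = 0.1429 ≈ 0.14.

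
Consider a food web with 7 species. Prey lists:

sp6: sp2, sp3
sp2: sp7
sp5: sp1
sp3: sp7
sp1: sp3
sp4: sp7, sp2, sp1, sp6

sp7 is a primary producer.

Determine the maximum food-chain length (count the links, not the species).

One longest chain: sp7 → sp3 → sp1 → sp5.
It has 4 species and 3 links.

3 links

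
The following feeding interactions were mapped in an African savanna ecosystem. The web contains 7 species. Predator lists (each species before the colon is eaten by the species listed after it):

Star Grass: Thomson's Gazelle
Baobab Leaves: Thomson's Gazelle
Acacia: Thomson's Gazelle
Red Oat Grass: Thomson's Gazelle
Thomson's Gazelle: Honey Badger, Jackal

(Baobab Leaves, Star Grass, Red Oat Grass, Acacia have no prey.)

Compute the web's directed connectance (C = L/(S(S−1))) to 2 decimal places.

C = 0.14

The web has S = 7 species and L = 6 feeding links.
C = L / (S(S−1)) = 6 / 42 = 0.1429 ≈ 0.14.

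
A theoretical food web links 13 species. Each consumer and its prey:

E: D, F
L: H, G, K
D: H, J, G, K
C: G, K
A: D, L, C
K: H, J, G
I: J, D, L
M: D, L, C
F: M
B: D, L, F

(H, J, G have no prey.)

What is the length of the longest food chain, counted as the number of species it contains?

6 species

One longest chain: H → K → D → M → F → E.
It has 6 species and 5 links.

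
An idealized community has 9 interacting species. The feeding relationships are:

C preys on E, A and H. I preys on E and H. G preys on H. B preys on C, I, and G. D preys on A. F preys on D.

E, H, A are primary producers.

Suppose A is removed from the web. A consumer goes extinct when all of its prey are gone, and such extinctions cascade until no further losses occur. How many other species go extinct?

2

Remove A.
Round 1: D (all prey gone) → extinct.
Round 2: F (all prey gone) → extinct.
No further losses. Total secondary extinctions: 2.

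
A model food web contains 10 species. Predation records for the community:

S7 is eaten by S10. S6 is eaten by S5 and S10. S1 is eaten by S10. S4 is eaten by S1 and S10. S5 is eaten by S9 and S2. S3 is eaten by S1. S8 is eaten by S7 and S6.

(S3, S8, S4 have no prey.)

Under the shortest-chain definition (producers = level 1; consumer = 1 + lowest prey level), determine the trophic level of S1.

S3 is a producer → level 1.
S1 eats S3 → level 2.

Trophic level 2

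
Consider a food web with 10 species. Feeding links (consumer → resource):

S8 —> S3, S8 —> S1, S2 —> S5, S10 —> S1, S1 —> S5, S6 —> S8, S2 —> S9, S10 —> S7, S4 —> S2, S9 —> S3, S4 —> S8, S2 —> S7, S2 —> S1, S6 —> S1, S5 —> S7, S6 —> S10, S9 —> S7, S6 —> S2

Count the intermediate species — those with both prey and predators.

6

Intermediate species (has both prey and predators): S9, S5, S1, S10, S2, S8.
Count: 6.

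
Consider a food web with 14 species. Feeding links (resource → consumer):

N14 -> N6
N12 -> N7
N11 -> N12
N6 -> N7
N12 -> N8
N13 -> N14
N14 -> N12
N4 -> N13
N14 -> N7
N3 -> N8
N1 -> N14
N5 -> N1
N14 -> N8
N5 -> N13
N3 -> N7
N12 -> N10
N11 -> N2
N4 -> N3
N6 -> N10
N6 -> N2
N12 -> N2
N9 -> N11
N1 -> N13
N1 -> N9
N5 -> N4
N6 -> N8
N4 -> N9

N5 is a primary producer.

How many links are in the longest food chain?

One longest chain: N5 → N4 → N9 → N11 → N12 → N7.
It has 6 species and 5 links.

5 links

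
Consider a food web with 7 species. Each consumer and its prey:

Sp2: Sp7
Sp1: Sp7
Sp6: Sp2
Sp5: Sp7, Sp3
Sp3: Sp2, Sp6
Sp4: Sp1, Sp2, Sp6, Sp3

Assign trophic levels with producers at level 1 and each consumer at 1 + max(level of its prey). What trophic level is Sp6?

Sp7 is a producer → level 1.
Sp2 eats Sp7 → level 2.
Sp6 eats Sp2 → level 3.

Trophic level 3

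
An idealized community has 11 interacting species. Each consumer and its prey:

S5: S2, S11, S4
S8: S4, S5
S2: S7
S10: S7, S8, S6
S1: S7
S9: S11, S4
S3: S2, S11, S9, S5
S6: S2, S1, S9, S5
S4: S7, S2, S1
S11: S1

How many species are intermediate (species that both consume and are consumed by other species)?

Intermediate species (has both prey and predators): S2, S1, S11, S4, S9, S5, S8, S6.
Count: 8.

8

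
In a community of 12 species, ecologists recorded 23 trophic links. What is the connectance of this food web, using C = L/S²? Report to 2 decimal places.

C = 0.16

The web has S = 12 species and L = 23 feeding links.
C = L / S² = 23 / 144 = 0.1597 ≈ 0.16.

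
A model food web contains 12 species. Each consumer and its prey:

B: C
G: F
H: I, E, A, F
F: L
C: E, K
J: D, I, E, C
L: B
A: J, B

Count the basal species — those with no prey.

Basal species (no prey listed): D, I, E, K.
Count: 4.

4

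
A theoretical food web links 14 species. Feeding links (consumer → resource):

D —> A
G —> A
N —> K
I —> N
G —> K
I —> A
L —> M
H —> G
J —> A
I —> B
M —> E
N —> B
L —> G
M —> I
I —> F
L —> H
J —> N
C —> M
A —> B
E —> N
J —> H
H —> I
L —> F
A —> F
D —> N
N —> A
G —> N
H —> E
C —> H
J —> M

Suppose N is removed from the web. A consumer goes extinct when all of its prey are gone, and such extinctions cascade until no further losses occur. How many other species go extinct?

Remove N.
Round 1: E (all prey gone) → extinct.
No further losses. Total secondary extinctions: 1.

1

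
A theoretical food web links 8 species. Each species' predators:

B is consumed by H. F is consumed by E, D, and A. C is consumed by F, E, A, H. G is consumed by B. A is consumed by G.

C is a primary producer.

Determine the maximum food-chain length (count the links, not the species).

One longest chain: C → F → A → G → B → H.
It has 6 species and 5 links.

5 links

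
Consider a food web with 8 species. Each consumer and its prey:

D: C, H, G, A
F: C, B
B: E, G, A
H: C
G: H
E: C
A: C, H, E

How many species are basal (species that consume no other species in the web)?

Basal species (no prey listed): C.
Count: 1.

1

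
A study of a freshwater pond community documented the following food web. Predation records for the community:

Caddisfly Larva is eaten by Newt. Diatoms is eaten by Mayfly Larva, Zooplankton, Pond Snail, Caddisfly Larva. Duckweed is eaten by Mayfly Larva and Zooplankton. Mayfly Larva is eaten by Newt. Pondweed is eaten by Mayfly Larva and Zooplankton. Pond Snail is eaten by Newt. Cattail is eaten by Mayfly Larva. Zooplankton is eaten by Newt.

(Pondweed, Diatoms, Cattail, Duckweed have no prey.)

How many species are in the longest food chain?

3 species

One longest chain: Diatoms → Caddisfly Larva → Newt.
It has 3 species and 2 links.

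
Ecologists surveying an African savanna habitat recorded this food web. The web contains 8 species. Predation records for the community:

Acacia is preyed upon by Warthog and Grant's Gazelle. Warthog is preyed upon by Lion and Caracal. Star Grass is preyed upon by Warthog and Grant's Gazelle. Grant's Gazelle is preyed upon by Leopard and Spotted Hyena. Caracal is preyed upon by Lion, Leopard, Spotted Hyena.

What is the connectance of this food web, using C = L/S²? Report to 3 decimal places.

C = 0.172

The web has S = 8 species and L = 11 feeding links.
C = L / S² = 11 / 64 = 0.1719 ≈ 0.172.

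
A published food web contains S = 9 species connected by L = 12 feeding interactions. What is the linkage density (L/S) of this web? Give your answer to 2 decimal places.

L/S = 1.33

There are L = 12 links among S = 9 species.
L/S = 12/9 = 1.3333 ≈ 1.33.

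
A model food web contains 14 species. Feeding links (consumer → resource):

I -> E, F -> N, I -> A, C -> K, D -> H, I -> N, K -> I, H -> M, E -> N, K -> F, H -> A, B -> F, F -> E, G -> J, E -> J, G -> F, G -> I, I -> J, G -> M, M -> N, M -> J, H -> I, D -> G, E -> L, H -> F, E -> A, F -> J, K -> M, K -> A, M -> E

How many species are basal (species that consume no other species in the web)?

Basal species (no prey listed): L, J, N, A.
Count: 4.

4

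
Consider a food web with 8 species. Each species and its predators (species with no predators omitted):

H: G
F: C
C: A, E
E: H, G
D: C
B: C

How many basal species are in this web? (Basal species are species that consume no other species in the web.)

Basal species (no prey listed): B, F, D.
Count: 3.

3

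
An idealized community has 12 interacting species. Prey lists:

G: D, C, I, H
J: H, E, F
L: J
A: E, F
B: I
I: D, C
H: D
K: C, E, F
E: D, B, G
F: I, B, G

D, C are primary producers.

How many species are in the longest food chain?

6 species

One longest chain: D → I → B → E → J → L.
It has 6 species and 5 links.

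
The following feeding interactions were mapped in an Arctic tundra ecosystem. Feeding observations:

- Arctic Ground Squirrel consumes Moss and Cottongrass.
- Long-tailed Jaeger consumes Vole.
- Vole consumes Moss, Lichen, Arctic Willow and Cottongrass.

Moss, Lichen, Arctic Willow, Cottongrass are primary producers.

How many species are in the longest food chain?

3 species

One longest chain: Moss → Vole → Long-tailed Jaeger.
It has 3 species and 2 links.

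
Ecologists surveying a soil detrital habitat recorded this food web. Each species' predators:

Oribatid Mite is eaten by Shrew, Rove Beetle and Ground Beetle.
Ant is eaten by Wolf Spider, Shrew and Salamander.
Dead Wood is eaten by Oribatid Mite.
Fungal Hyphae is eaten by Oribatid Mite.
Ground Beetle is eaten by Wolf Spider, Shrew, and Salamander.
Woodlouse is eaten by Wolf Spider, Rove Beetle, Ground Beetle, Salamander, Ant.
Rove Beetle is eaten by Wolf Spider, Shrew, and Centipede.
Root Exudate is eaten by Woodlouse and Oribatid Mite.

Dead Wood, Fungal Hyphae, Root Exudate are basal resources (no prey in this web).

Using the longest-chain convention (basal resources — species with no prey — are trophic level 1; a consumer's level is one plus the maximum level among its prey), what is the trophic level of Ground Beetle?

Trophic level 3

Root Exudate has no prey (basal) → level 1.
Woodlouse eats Root Exudate → level 2.
Ground Beetle eats Woodlouse (level 2); other prey at levels: Oribatid Mite 2 → level 3.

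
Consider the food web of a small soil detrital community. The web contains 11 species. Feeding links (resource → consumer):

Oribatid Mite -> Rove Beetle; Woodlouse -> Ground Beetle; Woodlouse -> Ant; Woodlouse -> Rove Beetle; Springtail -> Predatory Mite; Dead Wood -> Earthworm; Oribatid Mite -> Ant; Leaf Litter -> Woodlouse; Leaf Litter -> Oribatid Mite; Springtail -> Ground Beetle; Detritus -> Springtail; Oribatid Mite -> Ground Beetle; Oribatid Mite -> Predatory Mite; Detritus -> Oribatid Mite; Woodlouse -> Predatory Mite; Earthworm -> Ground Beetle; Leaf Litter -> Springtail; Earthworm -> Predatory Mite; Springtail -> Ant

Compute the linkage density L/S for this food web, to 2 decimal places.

L/S = 1.73

There are L = 19 links among S = 11 species.
L/S = 19/11 = 1.7273 ≈ 1.73.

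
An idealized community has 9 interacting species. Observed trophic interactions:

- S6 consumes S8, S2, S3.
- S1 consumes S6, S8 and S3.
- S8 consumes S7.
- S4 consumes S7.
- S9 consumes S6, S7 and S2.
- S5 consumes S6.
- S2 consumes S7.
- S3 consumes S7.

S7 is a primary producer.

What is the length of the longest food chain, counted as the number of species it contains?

4 species

One longest chain: S7 → S3 → S6 → S9.
It has 4 species and 3 links.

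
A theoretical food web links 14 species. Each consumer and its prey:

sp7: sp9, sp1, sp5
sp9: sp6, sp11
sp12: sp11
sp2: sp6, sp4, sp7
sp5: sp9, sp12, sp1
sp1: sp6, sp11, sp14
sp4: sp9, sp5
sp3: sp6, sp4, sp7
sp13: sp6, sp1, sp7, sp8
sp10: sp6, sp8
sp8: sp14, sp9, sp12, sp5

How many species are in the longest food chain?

5 species

One longest chain: sp6 → sp9 → sp5 → sp8 → sp10.
It has 5 species and 4 links.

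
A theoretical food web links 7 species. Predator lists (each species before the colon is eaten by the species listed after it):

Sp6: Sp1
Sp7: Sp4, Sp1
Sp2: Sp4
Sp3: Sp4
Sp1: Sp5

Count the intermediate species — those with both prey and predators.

1

Intermediate species (has both prey and predators): Sp1.
Count: 1.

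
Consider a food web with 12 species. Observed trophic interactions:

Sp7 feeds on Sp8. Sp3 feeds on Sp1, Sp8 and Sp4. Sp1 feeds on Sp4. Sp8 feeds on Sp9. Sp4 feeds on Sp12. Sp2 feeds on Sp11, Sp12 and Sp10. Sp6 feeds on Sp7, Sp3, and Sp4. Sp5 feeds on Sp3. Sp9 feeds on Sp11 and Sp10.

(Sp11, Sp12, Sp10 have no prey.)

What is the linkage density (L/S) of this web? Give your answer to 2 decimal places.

There are L = 16 links among S = 12 species.
L/S = 16/12 = 1.3333 ≈ 1.33.

L/S = 1.33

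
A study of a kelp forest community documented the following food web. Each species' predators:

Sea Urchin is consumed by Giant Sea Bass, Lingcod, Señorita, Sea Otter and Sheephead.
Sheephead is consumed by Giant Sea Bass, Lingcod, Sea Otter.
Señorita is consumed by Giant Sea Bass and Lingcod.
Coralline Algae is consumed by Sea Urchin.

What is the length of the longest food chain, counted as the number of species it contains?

4 species

One longest chain: Coralline Algae → Sea Urchin → Sheephead → Giant Sea Bass.
It has 4 species and 3 links.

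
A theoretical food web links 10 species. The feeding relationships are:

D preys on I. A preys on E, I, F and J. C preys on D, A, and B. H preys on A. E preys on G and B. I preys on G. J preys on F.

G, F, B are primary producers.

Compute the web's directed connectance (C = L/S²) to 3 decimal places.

The web has S = 10 species and L = 13 feeding links.
C = L / S² = 13 / 100 = 0.1300 ≈ 0.130.

C = 0.130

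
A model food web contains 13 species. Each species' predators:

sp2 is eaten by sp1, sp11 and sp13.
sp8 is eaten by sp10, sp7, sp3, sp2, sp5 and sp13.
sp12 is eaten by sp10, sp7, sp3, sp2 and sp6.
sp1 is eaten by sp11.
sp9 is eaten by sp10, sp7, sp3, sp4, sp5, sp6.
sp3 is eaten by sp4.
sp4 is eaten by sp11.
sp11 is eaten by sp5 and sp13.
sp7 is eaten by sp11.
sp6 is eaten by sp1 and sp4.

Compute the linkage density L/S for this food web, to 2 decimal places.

There are L = 28 links among S = 13 species.
L/S = 28/13 = 2.1538 ≈ 2.15.

L/S = 2.15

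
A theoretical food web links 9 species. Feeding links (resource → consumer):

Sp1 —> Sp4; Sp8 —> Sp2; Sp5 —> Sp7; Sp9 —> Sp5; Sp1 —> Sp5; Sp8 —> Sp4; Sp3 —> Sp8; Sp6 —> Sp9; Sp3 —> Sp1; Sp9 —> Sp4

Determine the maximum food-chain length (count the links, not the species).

3 links

One longest chain: Sp3 → Sp1 → Sp5 → Sp7.
It has 4 species and 3 links.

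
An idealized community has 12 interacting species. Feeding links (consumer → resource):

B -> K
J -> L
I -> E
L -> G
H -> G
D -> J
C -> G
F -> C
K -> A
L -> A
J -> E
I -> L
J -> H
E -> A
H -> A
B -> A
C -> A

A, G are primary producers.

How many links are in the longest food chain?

3 links

One longest chain: A → L → J → D.
It has 4 species and 3 links.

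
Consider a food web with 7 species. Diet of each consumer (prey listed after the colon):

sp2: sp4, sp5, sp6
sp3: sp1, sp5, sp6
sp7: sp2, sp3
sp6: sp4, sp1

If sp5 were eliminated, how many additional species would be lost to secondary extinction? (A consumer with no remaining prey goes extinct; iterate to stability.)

0

Remove sp5.
Every predator of it retains at least one other prey: sp2 still has sp4, sp6; sp3 still has sp1, sp6.
No consumer loses all prey, so no secondary extinctions occur.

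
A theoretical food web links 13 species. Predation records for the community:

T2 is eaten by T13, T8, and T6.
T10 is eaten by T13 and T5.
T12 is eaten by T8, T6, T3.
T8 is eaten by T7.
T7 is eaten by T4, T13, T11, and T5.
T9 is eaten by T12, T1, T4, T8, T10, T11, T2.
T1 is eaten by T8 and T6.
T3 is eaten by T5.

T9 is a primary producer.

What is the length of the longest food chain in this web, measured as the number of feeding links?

4 links

One longest chain: T9 → T12 → T8 → T7 → T5.
It has 5 species and 4 links.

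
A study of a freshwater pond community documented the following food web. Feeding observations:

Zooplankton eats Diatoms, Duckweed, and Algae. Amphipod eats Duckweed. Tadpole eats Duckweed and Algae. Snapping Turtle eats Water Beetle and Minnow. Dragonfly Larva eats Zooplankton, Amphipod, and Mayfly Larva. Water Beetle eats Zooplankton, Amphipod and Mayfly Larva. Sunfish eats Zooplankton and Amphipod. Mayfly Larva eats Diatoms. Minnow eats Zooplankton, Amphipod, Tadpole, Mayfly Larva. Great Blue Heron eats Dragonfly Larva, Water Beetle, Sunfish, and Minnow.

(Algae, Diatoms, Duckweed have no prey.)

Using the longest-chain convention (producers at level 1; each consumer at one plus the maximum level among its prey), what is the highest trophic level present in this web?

4

Producers (level 1): Algae, Diatoms, Duckweed.
Diatoms → Mayfly Larva → Minnow → Great Blue Heron gives Great Blue Heron level 4.
No species has a prey at level 4, so no species reaches level 5.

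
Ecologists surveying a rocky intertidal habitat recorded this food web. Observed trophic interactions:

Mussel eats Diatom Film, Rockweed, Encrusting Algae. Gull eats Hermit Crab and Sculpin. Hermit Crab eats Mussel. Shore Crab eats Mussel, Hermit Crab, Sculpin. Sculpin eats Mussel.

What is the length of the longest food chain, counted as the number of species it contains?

One longest chain: Encrusting Algae → Mussel → Hermit Crab → Shore Crab.
It has 4 species and 3 links.

4 species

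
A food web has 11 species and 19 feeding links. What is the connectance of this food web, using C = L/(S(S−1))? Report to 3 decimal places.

The web has S = 11 species and L = 19 feeding links.
C = L / (S(S−1)) = 19 / 110 = 0.1727 ≈ 0.173.

C = 0.173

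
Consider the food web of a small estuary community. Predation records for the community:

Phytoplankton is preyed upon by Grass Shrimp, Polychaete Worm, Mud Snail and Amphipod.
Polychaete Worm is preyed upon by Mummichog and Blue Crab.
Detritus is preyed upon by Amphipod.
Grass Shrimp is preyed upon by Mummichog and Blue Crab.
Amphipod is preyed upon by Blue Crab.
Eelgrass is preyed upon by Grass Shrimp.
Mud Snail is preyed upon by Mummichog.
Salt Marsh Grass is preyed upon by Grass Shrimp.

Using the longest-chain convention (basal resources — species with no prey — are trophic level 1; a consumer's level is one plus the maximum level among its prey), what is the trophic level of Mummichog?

Phytoplankton has no prey (basal) → level 1.
Mud Snail eats Phytoplankton → level 2.
Mummichog eats Mud Snail (level 2); other prey at levels: Polychaete Worm 2, Grass Shrimp 2 → level 3.

Trophic level 3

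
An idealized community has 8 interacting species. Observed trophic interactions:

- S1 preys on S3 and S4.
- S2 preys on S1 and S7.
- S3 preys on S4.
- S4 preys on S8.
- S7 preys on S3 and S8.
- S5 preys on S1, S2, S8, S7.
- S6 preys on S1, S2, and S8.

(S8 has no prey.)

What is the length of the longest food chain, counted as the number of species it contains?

6 species

One longest chain: S8 → S4 → S3 → S1 → S2 → S5.
It has 6 species and 5 links.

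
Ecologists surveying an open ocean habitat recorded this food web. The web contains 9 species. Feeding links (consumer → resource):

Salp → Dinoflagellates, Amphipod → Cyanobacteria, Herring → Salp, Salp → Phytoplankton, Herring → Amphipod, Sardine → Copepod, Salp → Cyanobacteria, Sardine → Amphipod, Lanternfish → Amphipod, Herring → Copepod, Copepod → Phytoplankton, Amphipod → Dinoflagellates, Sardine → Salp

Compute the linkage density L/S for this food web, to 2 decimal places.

L/S = 1.44

There are L = 13 links among S = 9 species.
L/S = 13/9 = 1.4444 ≈ 1.44.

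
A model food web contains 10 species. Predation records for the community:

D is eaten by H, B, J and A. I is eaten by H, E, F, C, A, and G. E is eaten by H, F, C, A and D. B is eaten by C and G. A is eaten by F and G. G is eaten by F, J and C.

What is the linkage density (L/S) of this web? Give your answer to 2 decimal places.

L/S = 2.20

There are L = 22 links among S = 10 species.
L/S = 22/10 = 2.2000 ≈ 2.20.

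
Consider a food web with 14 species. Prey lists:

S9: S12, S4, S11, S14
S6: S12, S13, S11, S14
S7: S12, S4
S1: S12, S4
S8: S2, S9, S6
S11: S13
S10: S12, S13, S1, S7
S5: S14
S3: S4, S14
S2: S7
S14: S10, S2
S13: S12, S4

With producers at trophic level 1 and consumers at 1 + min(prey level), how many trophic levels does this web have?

4

Producers (level 1): S12, S4.
Following each consumer down to its lowest-level prey: S12 → S10 → S14 → S5 (levels 1 through 4).
All prey of S5 (S14 3) are at level 3 or above, so S5 is at level 1 + 3 = 4.
Every consumer has at least one prey at level 3 or below, so none exceeds level 4.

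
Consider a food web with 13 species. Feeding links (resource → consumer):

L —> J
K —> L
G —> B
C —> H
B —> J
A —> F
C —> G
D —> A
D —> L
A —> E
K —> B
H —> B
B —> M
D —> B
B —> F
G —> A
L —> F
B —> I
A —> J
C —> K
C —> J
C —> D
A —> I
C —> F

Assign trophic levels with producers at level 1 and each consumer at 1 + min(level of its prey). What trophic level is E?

Trophic level 4

C is a producer → level 1.
D eats C → level 2.
A eats D → level 3.
E eats A → level 4.
No prey of E is below level 3, so 4 is the minimum.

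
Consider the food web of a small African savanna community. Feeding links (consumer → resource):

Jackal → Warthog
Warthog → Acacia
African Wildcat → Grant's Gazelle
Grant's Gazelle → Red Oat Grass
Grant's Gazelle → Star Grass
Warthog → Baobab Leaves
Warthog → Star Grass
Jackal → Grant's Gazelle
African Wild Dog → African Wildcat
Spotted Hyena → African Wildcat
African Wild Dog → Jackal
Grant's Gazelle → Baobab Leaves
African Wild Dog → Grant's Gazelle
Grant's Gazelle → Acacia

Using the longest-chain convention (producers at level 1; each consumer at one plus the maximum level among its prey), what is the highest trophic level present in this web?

Producers (level 1): Red Oat Grass, Acacia, Star Grass, Baobab Leaves.
Red Oat Grass → Grant's Gazelle → African Wildcat → Spotted Hyena gives Spotted Hyena level 4.
No species has a prey at level 4, so no species reaches level 5.

4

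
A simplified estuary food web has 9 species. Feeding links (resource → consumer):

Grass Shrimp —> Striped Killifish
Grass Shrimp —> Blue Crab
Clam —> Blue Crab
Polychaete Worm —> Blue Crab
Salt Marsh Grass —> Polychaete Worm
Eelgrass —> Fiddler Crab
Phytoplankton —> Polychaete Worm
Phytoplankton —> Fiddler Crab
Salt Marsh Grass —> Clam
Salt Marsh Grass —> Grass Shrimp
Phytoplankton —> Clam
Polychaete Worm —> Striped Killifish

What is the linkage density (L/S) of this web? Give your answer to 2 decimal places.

There are L = 12 links among S = 9 species.
L/S = 12/9 = 1.3333 ≈ 1.33.

L/S = 1.33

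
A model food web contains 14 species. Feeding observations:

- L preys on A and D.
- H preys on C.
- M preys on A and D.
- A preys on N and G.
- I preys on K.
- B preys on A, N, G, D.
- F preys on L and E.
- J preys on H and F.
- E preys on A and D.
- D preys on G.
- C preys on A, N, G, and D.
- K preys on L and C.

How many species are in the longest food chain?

One longest chain: G → D → L → F → J.
It has 5 species and 4 links.

5 species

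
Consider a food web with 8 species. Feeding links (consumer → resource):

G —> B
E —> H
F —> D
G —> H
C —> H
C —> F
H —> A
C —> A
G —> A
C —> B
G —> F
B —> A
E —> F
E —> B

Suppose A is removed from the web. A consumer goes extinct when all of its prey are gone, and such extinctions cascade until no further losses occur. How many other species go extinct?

Remove A.
Round 1: H (all prey gone), B (all prey gone) → extinct.
No further losses. Total secondary extinctions: 2.

2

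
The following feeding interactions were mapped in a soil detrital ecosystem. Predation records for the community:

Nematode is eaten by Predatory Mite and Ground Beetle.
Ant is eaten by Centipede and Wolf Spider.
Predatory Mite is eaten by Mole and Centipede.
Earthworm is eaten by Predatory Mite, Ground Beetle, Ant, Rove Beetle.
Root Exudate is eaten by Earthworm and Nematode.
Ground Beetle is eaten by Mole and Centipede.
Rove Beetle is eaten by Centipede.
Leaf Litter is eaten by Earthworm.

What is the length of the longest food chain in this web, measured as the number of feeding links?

3 links

One longest chain: Root Exudate → Nematode → Predatory Mite → Centipede.
It has 4 species and 3 links.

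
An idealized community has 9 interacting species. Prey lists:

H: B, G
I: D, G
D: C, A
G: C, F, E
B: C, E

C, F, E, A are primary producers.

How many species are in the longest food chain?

3 species

One longest chain: C → B → H.
It has 3 species and 2 links.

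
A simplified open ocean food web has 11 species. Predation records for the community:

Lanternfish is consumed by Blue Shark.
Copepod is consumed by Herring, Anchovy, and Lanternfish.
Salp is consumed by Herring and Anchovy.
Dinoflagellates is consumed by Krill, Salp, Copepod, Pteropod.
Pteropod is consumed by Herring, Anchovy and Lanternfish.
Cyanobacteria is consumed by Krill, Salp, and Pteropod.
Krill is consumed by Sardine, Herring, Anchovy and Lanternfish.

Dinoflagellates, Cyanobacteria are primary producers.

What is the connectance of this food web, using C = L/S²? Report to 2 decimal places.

C = 0.17

The web has S = 11 species and L = 20 feeding links.
C = L / S² = 20 / 121 = 0.1653 ≈ 0.17.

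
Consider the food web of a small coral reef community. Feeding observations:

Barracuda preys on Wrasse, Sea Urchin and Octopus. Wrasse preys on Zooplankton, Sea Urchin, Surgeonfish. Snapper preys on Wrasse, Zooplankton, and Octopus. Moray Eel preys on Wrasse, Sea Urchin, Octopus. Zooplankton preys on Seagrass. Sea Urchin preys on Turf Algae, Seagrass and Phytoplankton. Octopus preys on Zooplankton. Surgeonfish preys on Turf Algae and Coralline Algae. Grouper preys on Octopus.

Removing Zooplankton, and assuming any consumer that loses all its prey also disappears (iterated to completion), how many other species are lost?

2

Remove Zooplankton.
Round 1: Octopus (all prey gone) → extinct.
Round 2: Grouper (all prey gone) → extinct.
No further losses. Total secondary extinctions: 2.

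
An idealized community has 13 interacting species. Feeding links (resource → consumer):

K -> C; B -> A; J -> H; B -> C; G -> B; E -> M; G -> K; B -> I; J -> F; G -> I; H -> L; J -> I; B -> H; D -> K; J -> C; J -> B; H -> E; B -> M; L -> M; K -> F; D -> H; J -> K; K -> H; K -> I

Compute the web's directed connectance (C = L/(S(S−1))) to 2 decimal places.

C = 0.15

The web has S = 13 species and L = 24 feeding links.
C = L / (S(S−1)) = 24 / 156 = 0.1538 ≈ 0.15.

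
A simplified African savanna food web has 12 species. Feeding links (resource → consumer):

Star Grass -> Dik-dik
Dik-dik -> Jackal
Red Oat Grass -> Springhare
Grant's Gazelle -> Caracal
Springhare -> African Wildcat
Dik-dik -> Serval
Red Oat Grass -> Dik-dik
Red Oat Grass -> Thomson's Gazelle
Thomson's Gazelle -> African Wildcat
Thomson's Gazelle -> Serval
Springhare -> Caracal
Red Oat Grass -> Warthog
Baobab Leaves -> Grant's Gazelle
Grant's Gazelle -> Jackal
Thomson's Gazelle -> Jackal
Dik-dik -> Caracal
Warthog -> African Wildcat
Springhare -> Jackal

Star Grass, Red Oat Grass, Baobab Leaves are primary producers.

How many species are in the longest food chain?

One longest chain: Baobab Leaves → Grant's Gazelle → Jackal.
It has 3 species and 2 links.

3 species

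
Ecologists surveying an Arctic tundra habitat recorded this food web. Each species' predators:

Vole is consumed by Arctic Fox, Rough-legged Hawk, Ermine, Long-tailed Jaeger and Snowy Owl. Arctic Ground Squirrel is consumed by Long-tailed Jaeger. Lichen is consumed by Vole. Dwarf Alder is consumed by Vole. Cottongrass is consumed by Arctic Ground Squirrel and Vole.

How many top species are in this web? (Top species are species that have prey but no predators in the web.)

Top species (has prey, but nothing eats it): Rough-legged Hawk, Ermine, Long-tailed Jaeger, Arctic Fox, Snowy Owl.
Count: 5.

5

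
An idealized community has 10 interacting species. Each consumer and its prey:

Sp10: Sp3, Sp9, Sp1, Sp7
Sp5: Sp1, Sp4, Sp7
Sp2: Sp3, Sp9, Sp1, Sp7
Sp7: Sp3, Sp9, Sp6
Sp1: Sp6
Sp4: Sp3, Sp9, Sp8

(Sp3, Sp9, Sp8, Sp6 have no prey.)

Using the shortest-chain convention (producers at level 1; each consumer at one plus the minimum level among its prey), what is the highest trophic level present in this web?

Producers (level 1): Sp3, Sp9, Sp8, Sp6.
Following each consumer down to its lowest-level prey: Sp6 → Sp1 → Sp5 (levels 1 through 3).
All prey of Sp5 (Sp1 2, Sp4 2, Sp7 2) are at level 2 or above, so Sp5 is at level 1 + 2 = 3.
Every consumer has at least one prey at level 2 or below, so none exceeds level 3.

3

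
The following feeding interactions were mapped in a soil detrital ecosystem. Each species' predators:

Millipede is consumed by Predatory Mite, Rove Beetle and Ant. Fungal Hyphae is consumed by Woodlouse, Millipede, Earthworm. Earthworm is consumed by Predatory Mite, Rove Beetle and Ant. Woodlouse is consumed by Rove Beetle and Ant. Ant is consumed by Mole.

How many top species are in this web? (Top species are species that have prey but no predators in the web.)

Top species (has prey, but nothing eats it): Predatory Mite, Rove Beetle, Mole.
Count: 3.

3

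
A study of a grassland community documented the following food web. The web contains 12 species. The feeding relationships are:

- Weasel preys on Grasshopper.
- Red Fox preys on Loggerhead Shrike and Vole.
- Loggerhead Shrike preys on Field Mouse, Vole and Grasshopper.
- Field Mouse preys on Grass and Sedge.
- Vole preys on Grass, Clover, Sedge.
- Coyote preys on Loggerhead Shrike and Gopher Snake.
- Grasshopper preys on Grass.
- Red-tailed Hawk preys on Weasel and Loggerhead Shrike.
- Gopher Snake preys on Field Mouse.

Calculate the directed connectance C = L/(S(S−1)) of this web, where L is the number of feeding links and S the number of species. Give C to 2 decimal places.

The web has S = 12 species and L = 17 feeding links.
C = L / (S(S−1)) = 17 / 132 = 0.1288 ≈ 0.13.

C = 0.13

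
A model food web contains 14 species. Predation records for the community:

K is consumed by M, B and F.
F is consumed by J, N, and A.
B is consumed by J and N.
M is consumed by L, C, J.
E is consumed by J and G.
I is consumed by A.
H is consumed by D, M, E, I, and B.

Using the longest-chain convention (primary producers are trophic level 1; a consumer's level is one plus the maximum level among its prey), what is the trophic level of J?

Trophic level 3

H is a producer → level 1.
E eats H → level 2.
J eats E (level 2); other prey at levels: B 2, F 2, M 2 → level 3.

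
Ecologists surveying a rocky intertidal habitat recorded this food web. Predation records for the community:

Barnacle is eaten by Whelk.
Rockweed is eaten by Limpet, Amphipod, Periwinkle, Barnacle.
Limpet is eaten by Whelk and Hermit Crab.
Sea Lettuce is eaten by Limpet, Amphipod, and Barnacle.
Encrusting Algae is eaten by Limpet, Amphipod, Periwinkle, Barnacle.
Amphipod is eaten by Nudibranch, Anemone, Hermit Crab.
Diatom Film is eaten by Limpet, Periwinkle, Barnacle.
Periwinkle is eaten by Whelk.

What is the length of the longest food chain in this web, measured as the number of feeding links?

One longest chain: Sea Lettuce → Amphipod → Nudibranch.
It has 3 species and 2 links.

2 links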